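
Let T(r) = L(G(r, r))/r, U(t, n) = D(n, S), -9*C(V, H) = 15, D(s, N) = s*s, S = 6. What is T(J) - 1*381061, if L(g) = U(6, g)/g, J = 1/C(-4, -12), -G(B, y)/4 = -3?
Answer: -381081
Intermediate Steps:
G(B, y) = 12 (G(B, y) = -4*(-3) = 12)
D(s, N) = s²
C(V, H) = -5/3 (C(V, H) = -⅑*15 = -5/3)
U(t, n) = n²
J = -⅗ (J = 1/(-5/3) = -⅗ ≈ -0.60000)
L(g) = g (L(g) = g²/g = g)
T(r) = 12/r
T(J) - 1*381061 = 12/(-⅗) - 1*381061 = 12*(-5/3) - 381061 = -20 - 381061 = -381081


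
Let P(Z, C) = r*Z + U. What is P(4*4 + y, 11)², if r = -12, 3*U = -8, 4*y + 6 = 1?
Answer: 290521/9 ≈ 32280.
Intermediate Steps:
y = -5/4 (y = -3/2 + (¼)*1 = -3/2 + ¼ = -5/4 ≈ -1.2500)
U = -8/3 (U = (⅓)*(-8) = -8/3 ≈ -2.6667)
P(Z, C) = -8/3 - 12*Z (P(Z, C) = -12*Z - 8/3 = -8/3 - 12*Z)
P(4*4 + y, 11)² = (-8/3 - 12*(4*4 - 5/4))² = (-8/3 - 12*(16 - 5/4))² = (-8/3 - 12*59/4)² = (-8/3 - 177)² = (-539/3)² = 290521/9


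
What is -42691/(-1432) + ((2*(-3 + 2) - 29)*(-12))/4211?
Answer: 180304505/6030152 ≈ 29.900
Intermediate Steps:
-42691/(-1432) + ((2*(-3 + 2) - 29)*(-12))/4211 = -42691*(-1/1432) + ((2*(-1) - 29)*(-12))*(1/4211) = 42691/1432 + ((-2 - 29)*(-12))*(1/4211) = 42691/1432 - 31*(-12)*(1/4211) = 42691/1432 + 372*(1/4211) = 42691/1432 + 372/4211 = 180304505/6030152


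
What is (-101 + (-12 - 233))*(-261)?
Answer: 90306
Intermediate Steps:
(-101 + (-12 - 233))*(-261) = (-101 - 245)*(-261) = -346*(-261) = 90306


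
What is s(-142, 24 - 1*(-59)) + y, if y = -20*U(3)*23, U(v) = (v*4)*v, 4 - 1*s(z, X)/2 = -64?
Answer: -16424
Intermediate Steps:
s(z, X) = 136 (s(z, X) = 8 - 2*(-64) = 8 + 128 = 136)
U(v) = 4*v² (U(v) = (4*v)*v = 4*v²)
y = -16560 (y = -80*3²*23 = -80*9*23 = -20*36*23 = -720*23 = -16560)
s(-142, 24 - 1*(-59)) + y = 136 - 16560 = -16424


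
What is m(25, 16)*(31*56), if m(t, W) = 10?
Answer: 17360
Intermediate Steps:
m(25, 16)*(31*56) = 10*(31*56) = 10*1736 = 17360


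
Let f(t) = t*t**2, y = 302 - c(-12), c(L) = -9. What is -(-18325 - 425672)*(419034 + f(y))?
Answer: 13541582162205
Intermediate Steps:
y = 311 (y = 302 - 1*(-9) = 302 + 9 = 311)
f(t) = t**3
-(-18325 - 425672)*(419034 + f(y)) = -(-18325 - 425672)*(419034 + 311**3) = -(-443997)*(419034 + 30080231) = -(-443997)*30499265 = -1*(-13541582162205) = 13541582162205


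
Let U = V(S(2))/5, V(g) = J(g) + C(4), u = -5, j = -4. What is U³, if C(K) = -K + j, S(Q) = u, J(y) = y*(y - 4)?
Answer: 50653/125 ≈ 405.22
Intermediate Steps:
J(y) = y*(-4 + y)
S(Q) = -5
C(K) = -4 - K (C(K) = -K - 4 = -4 - K)
V(g) = -8 + g*(-4 + g) (V(g) = g*(-4 + g) + (-4 - 1*4) = g*(-4 + g) + (-4 - 4) = g*(-4 + g) - 8 = -8 + g*(-4 + g))
U = 37/5 (U = (-8 - 5*(-4 - 5))/5 = (-8 - 5*(-9))*(⅕) = (-8 + 45)*(⅕) = 37*(⅕) = 37/5 ≈ 7.4000)
U³ = (37/5)³ = 50653/125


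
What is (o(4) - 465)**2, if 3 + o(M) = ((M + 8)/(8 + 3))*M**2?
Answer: 24561936/121 ≈ 2.0299e+5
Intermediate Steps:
o(M) = -3 + M**2*(8/11 + M/11) (o(M) = -3 + ((M + 8)/(8 + 3))*M**2 = -3 + ((8 + M)/11)*M**2 = -3 + ((8 + M)*(1/11))*M**2 = -3 + (8/11 + M/11)*M**2 = -3 + M**2*(8/11 + M/11))
(o(4) - 465)**2 = ((-3 + (1/11)*4**3 + (8/11)*4**2) - 465)**2 = ((-3 + (1/11)*64 + (8/11)*16) - 465)**2 = ((-3 + 64/11 + 128/11) - 465)**2 = (159/11 - 465)**2 = (-4956/11)**2 = 24561936/121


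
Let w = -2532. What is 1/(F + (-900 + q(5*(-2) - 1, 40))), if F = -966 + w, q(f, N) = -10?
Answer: -1/4408 ≈ -0.00022686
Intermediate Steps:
F = -3498 (F = -966 - 2532 = -3498)
1/(F + (-900 + q(5*(-2) - 1, 40))) = 1/(-3498 + (-900 - 10)) = 1/(-3498 - 910) = 1/(-4408) = -1/4408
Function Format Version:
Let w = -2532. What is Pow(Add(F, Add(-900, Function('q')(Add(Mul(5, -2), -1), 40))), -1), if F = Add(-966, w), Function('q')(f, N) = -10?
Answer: Rational(-1, 4408) ≈ -0.00022686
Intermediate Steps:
F = -3498 (F = Add(-966, -2532) = -3498)
Pow(Add(F, Add(-900, Function('q')(Add(Mul(5, -2), -1), 40))), -1) = Pow(Add(-3498, Add(-900, -10)), -1) = Pow(Add(-3498, -910), -1) = Pow(-4408, -1) = Rational(-1, 4408)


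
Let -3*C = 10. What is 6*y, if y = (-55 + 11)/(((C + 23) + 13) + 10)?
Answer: -99/16 ≈ -6.1875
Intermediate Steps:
C = -10/3 (C = -⅓*10 = -10/3 ≈ -3.3333)
y = -33/32 (y = (-55 + 11)/(((-10/3 + 23) + 13) + 10) = -44/((59/3 + 13) + 10) = -44/(98/3 + 10) = -44/128/3 = -44*3/128 = -33/32 ≈ -1.0313)
6*y = 6*(-33/32) = -99/16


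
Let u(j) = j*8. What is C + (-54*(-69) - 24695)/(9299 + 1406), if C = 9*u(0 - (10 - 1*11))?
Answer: 749791/10705 ≈ 70.041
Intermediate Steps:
u(j) = 8*j
C = 72 (C = 9*(8*(0 - (10 - 1*11))) = 9*(8*(0 - (10 - 11))) = 9*(8*(0 - 1*(-1))) = 9*(8*(0 + 1)) = 9*(8*1) = 9*8 = 72)
C + (-54*(-69) - 24695)/(9299 + 1406) = 72 + (-54*(-69) - 24695)/(9299 + 1406) = 72 + (3726 - 24695)/10705 = 72 - 20969*1/10705 = 72 - 20969/10705 = 749791/10705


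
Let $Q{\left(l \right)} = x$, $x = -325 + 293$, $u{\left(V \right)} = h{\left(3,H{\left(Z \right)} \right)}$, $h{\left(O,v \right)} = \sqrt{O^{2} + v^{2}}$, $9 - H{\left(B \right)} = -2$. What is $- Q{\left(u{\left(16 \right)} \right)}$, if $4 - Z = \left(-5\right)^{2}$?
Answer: $32$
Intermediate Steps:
$Z = -21$ ($Z = 4 - \left(-5\right)^{2} = 4 - 25 = -21$)
$H{\left(B \right)} = 11$ ($H{\left(B \right)} = 9 - -2 = 9 + 2 = 11$)
$u{\left(V \right)} = \sqrt{130}$ ($u{\left(V \right)} = \sqrt{3^{2} + 11^{2}} = \sqrt{9 + 121} = \sqrt{130}$)
$x = -32$
$Q{\left(l \right)} = -32$
$- Q{\left(u{\left(16 \right)} \right)} = \left(-1\right) \left(-32\right) = 32$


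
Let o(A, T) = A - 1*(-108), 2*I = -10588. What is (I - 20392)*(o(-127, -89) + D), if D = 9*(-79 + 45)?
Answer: 8347950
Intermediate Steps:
I = -5294 (I = (1/2)*(-10588) = -5294)
o(A, T) = 108 + A (o(A, T) = A + 108 = 108 + A)
D = -306 (D = 9*(-34) = -306)
(I - 20392)*(o(-127, -89) + D) = (-5294 - 20392)*((108 - 127) - 306) = -25686*(-19 - 306) = -25686*(-325) = 8347950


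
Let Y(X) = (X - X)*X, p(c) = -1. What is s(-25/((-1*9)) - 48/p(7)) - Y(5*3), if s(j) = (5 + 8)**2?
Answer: 169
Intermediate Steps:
s(j) = 169 (s(j) = 13**2 = 169)
Y(X) = 0 (Y(X) = 0*X = 0)
s(-25/((-1*9)) - 48/p(7)) - Y(5*3) = 169 - 1*0 = 169 + 0 = 169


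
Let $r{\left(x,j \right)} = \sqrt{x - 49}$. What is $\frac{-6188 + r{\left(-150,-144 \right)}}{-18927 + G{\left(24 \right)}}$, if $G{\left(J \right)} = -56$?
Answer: $\frac{6188}{18983} - \frac{i \sqrt{199}}{18983} \approx 0.32598 - 0.00074312 i$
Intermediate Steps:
$r{\left(x,j \right)} = \sqrt{-49 + x}$
$\frac{-6188 + r{\left(-150,-144 \right)}}{-18927 + G{\left(24 \right)}} = \frac{-6188 + \sqrt{-49 - 150}}{-18927 - 56} = \frac{-6188 + \sqrt{-199}}{-18983} = \left(-6188 + i \sqrt{199}\right) \left(- \frac{1}{18983}\right) = \frac{6188}{18983} - \frac{i \sqrt{199}}{18983}$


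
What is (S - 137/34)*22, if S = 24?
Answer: 7469/17 ≈ 439.35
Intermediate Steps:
(S - 137/34)*22 = (24 - 137/34)*22 = (679/34)*22 = 7469/17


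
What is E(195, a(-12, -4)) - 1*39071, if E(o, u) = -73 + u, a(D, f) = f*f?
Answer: -39128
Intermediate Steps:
a(D, f) = f**2
E(195, a(-12, -4)) - 1*39071 = (-73 + (-4)**2) - 1*39071 = (-73 + 16) - 39071 = -57 - 39071 = -39128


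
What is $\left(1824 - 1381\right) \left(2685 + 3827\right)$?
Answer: $2884816$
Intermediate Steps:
$\left(1824 - 1381\right) \left(2685 + 3827\right) = 443 \cdot 6512 = 2884816$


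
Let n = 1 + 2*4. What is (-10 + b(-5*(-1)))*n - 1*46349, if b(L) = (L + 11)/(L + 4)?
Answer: -46423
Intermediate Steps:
b(L) = (11 + L)/(4 + L)
n = 9 (n = 1 + 8 = 9)
(-10 + b(-5*(-1)))*n - 1*46349 = (-10 + (11 - 5*(-1))/(4 - 5*(-1)))*9 - 1*46349 = (-10 + (11 + 5)/(4 + 5))*9 - 46349 = (-10 + 16/9)*9 - 46349 = -74/9*9 - 46349 = -74 - 46349 = -46423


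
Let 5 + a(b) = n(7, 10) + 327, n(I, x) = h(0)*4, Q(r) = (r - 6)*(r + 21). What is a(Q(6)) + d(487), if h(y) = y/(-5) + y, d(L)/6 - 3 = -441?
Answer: -2306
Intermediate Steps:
d(L) = -2628 (d(L) = 18 + 6*(-441) = 18 - 2646 = -2628)
h(y) = 4*y/5 (h(y) = y*(-1/5) + y = -y/5 + y = 4*y/5)
Q(r) = (-6 + r)*(21 + r)
n(I, x) = 0 (n(I, x) = ((4/5)*0)*4 = 0*4 = 0)
a(b) = 322 (a(b) = -5 + (0 + 327) = -5 + 327 = 322)
a(Q(6)) + d(487) = 322 - 2628 = -2306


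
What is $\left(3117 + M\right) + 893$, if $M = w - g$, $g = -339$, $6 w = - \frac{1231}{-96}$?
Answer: $\frac{2506255}{576} \approx 4351.1$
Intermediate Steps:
$w = \frac{1231}{576}$ ($w = \frac{\left(-1231\right) \frac{1}{-96}}{6} = \frac{\left(-1231\right) \left(- \frac{1}{96}\right)}{6} = \frac{1}{6} \cdot \frac{1231}{96} = \frac{1231}{576} \approx 2.1372$)
$M = \frac{196495}{576}$ ($M = \frac{1231}{576} - -339 = \frac{1231}{576} + 339 = \frac{196495}{576} \approx 341.14$)
$\left(3117 + M\right) + 893 = \left(3117 + \frac{196495}{576}\right) + 893 = \frac{1991887}{576} + 893 = \frac{2506255}{576}$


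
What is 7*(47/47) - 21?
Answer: -14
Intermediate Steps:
7*(47/47) - 21 = 7*(47*(1/47)) - 21 = 7*1 - 21 = 7 - 21 = -14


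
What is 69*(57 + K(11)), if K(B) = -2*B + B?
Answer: 3174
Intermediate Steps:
K(B) = -B
69*(57 + K(11)) = 69*(57 - 1*11) = 69*(57 - 11) = 69*46 = 3174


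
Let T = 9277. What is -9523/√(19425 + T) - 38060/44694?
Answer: -19030/22347 - 9523*√28702/28702 ≈ -57.062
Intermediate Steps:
-9523/√(19425 + T) - 38060/44694 = -9523/√(19425 + 9277) - 38060/44694 = -9523*√28702/28702 - 38060*1/44694 = -9523*√28702/28702 - 19030/22347 = -19030/22347 - 9523*√28702/28702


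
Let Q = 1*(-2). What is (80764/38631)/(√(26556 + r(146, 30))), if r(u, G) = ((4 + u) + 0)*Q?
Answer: 20191*√1641/63393471 ≈ 0.012902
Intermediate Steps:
Q = -2
r(u, G) = -8 - 2*u (r(u, G) = ((4 + u) + 0)*(-2) = (4 + u)*(-2) = -8 - 2*u)
(80764/38631)/(√(26556 + r(146, 30))) = (80764/38631)/(√(26556 + (-8 - 2*146))) = (80764*(1/38631))/(√(26556 + (-8 - 292))) = 80764/(38631*(√(26556 - 300))) = 80764/(38631*(√26256)) = 80764/(38631*((4*√1641))) = 80764*(√1641/6564)/38631 = 20191*√1641/63393471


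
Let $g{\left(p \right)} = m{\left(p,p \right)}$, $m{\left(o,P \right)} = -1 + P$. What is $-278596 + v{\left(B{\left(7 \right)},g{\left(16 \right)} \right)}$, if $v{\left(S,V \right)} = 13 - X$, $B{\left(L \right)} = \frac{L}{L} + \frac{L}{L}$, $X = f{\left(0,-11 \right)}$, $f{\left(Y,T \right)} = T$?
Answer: $-278572$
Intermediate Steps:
$X = -11$
$B{\left(L \right)} = 2$ ($B{\left(L \right)} = 1 + 1 = 2$)
$g{\left(p \right)} = -1 + p$
$v{\left(S,V \right)} = 24$ ($v{\left(S,V \right)} = 13 - -11 = 13 + 11 = 24$)
$-278596 + v{\left(B{\left(7 \right)},g{\left(16 \right)} \right)} = -278596 + 24 = -278572$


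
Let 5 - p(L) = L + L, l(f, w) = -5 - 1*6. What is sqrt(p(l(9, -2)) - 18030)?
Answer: I*sqrt(18003) ≈ 134.18*I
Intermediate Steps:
l(f, w) = -11 (l(f, w) = -5 - 6 = -11)
p(L) = 5 - 2*L (p(L) = 5 - (L + L) = 5 - 2*L)
sqrt(p(l(9, -2)) - 18030) = sqrt((5 - 2*(-11)) - 18030) = sqrt((5 + 22) - 18030) = sqrt(27 - 18030) = sqrt(-18003) = I*sqrt(18003)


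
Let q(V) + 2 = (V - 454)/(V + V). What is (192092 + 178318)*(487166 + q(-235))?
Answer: 8481195131529/47 ≈ 1.8045e+11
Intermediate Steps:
q(V) = -2 + (-454 + V)/(2*V) (q(V) = -2 + (V - 454)/(V + V) = -2 + (-454 + V)/((2*V)) = -2 + (-454 + V)*(1/(2*V)) = -2 + (-454 + V)/(2*V))
(192092 + 178318)*(487166 + q(-235)) = (192092 + 178318)*(487166 + (-3/2 - 227/(-235))) = 370410*(487166 + (-3/2 - 227*(-1/235))) = 370410*(487166 + (-3/2 + 227/235)) = 370410*(487166 - 251/470) = 370410*(228967769/470) = 8481195131529/47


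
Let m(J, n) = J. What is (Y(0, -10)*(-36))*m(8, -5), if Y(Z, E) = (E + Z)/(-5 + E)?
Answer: -192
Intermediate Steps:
Y(Z, E) = (E + Z)/(-5 + E)
(Y(0, -10)*(-36))*m(8, -5) = (((-10 + 0)/(-5 - 10))*(-36))*8 = ((-10/(-15))*(-36))*8 = (-1/15*(-10)*(-36))*8 = ((⅔)*(-36))*8 = -24*8 = -192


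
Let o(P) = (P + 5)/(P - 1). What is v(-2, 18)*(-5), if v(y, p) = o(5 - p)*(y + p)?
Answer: -320/7 ≈ -45.714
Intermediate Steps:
o(P) = (5 + P)/(-1 + P)
v(y, p) = (10 - p)*(p + y)/(4 - p) (v(y, p) = ((5 + (5 - p))/(-1 + (5 - p)))*(y + p) = ((10 - p)/(4 - p))*(p + y) = (10 - p)*(p + y)/(4 - p))
v(-2, 18)*(-5) = ((-10 + 18)*(18 - 2)/(-4 + 18))*(-5) = (8*16/14)*(-5) = ((1/14)*8*16)*(-5) = (64/7)*(-5) = -320/7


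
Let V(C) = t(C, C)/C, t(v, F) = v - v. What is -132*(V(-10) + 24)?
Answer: -3168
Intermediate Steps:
t(v, F) = 0
V(C) = 0 (V(C) = 0/C = 0)
-132*(V(-10) + 24) = -132*(0 + 24) = -132*24 = -3168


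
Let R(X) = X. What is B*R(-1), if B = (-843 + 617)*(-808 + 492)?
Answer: -71416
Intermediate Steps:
B = 71416 (B = -226*(-316) = 71416)
B*R(-1) = 71416*(-1) = -71416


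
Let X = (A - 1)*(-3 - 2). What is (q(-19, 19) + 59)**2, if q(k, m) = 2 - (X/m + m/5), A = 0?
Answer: 29257281/9025 ≈ 3241.8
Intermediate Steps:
X = 5 (X = (0 - 1)*(-3 - 2) = -1*(-5) = 5)
q(k, m) = 2 - 5/m - m/5 (q(k, m) = 2 - (5/m + m/5) = 2 + (-5/m - m/5) = 2 - 5/m - m/5)
(q(-19, 19) + 59)**2 = ((2 - 5/19 - 1/5*19) + 59)**2 = ((2 - 5*1/19 - 19/5) + 59)**2 = ((2 - 5/19 - 19/5) + 59)**2 = (-196/95 + 59)**2 = (5409/95)**2 = 29257281/9025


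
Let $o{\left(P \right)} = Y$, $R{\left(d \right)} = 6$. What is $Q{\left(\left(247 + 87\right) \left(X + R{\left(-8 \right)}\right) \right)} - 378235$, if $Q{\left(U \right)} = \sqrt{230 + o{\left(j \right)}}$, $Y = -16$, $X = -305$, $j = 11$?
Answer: $-378235 + \sqrt{214} \approx -3.7822 \cdot 10^{5}$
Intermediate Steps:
$o{\left(P \right)} = -16$
$Q{\left(U \right)} = \sqrt{214}$ ($Q{\left(U \right)} = \sqrt{230 - 16} = \sqrt{214}$)
$Q{\left(\left(247 + 87\right) \left(X + R{\left(-8 \right)}\right) \right)} - 378235 = \sqrt{214} - 378235 = -378235 + \sqrt{214}$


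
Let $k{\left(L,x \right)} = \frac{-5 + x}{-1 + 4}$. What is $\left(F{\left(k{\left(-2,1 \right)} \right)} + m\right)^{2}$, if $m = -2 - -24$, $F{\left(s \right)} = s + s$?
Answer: $\frac{3364}{9} \approx 373.78$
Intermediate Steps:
$k{\left(L,x \right)} = - \frac{5}{3} + \frac{x}{3}$ ($k{\left(L,x \right)} = \frac{-5 + x}{3} = \left(-5 + x\right) \frac{1}{3} = - \frac{5}{3} + \frac{x}{3}$)
$F{\left(s \right)} = 2 s$
$m = 22$ ($m = -2 + 24 = 22$)
$\left(F{\left(k{\left(-2,1 \right)} \right)} + m\right)^{2} = \left(2 \left(- \frac{5}{3} + \frac{1}{3} \cdot 1\right) + 22\right)^{2} = \left(2 \left(- \frac{5}{3} + \frac{1}{3}\right) + 22\right)^{2} = \left(2 \left(- \frac{4}{3}\right) + 22\right)^{2} = \left(- \frac{8}{3} + 22\right)^{2} = \left(\frac{58}{3}\right)^{2} = \frac{3364}{9}$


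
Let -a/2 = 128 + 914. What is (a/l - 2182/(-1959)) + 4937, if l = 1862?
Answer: 9004233937/1823829 ≈ 4937.0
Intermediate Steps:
a = -2084 (a = -2*(128 + 914) = -2*1042 = -2084)
(a/l - 2182/(-1959)) + 4937 = (-2084/1862 - 2182/(-1959)) + 4937 = (-2084*1/1862 - 2182*(-1/1959)) + 4937 = (-1042/931 + 2182/1959) + 4937 = -9836/1823829 + 4937 = 9004233937/1823829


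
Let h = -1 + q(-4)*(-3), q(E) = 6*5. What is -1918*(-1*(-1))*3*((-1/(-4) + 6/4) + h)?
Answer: 1027089/2 ≈ 5.1354e+5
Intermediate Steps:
q(E) = 30
h = -91 (h = -1 + 30*(-3) = -1 - 90 = -91)
-1918*(-1*(-1))*3*((-1/(-4) + 6/4) + h) = -1918*(-1*(-1))*3*((-1/(-4) + 6/4) - 91) = -1918*3*((-1*(-¼) + 6*(¼)) - 91) = -1918*3*((¼ + 3/2) - 91) = -1918*3*(7/4 - 91) = -1918*3*(-357/4) = -1918*(-1071)/4 = -1918*(-1071/4) = 1027089/2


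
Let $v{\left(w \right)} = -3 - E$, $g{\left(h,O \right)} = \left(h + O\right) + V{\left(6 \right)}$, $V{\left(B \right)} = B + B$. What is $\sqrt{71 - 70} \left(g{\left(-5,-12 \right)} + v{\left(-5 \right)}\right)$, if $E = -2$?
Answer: $-6$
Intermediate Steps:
$V{\left(B \right)} = 2 B$
$g{\left(h,O \right)} = 12 + O + h$ ($g{\left(h,O \right)} = \left(h + O\right) + 2 \cdot 6 = \left(O + h\right) + 12 = 12 + O + h$)
$v{\left(w \right)} = -1$ ($v{\left(w \right)} = -3 - -2 = -3 + 2 = -1$)
$\sqrt{71 - 70} \left(g{\left(-5,-12 \right)} + v{\left(-5 \right)}\right) = \sqrt{71 - 70} \left(\left(12 - 12 - 5\right) - 1\right) = \sqrt{1} \left(-5 - 1\right) = 1 \left(-6\right) = -6$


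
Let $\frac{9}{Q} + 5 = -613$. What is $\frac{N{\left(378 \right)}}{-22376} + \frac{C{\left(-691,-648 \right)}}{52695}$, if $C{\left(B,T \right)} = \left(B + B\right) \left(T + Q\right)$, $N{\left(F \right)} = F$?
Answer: $\frac{343660275421}{20241273660} \approx 16.978$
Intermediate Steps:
$Q = - \frac{3}{206}$ ($Q = \frac{9}{-5 - 613} = \frac{9}{-618} = 9 \left(- \frac{1}{618}\right) = - \frac{3}{206} \approx -0.014563$)
$C{\left(B,T \right)} = 2 B \left(- \frac{3}{206} + T\right)$ ($C{\left(B,T \right)} = \left(B + B\right) \left(T - \frac{3}{206}\right) = 2 B \left(- \frac{3}{206} + T\right)$)
$\frac{N{\left(378 \right)}}{-22376} + \frac{C{\left(-691,-648 \right)}}{52695} = \frac{378}{-22376} + \frac{\frac{1}{103} \left(-691\right) \left(-3 + 206 \left(-648\right)\right)}{52695} = 378 \left(- \frac{1}{22376}\right) + \frac{1}{103} \left(-691\right) \left(-3 - 133488\right) \frac{1}{52695} = - \frac{189}{11188} + \frac{1}{103} \left(-691\right) \left(-133491\right) \frac{1}{52695} = - \frac{189}{11188} + \frac{92242281}{103} \cdot \frac{1}{52695} = - \frac{189}{11188} + \frac{30747427}{1809195} = \frac{343660275421}{20241273660}$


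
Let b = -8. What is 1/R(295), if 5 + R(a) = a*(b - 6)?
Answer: -1/4135 ≈ -0.00024184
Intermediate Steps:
R(a) = -5 - 14*a (R(a) = -5 + a*(-8 - 6) = -5 + a*(-14) = -5 - 14*a)
1/R(295) = 1/(-5 - 14*295) = 1/(-5 - 4130) = 1/(-4135) = -1/4135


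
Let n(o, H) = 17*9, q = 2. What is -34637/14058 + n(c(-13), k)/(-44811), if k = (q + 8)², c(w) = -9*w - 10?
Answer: -172696609/69994782 ≈ -2.4673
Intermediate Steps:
c(w) = -10 - 9*w
k = 100 (k = (2 + 8)² = 10² = 100)
n(o, H) = 153
-34637/14058 + n(c(-13), k)/(-44811) = -34637/14058 + 153/(-44811) = -34637*1/14058 + 153*(-1/44811) = -34637/14058 - 17/4979 = -172696609/69994782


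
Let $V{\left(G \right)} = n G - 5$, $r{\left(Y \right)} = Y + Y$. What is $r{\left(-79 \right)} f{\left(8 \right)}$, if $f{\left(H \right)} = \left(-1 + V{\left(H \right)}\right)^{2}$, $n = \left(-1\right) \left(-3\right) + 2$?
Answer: $-182648$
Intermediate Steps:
$r{\left(Y \right)} = 2 Y$
$n = 5$ ($n = 3 + 2 = 5$)
$V{\left(G \right)} = -5 + 5 G$ ($V{\left(G \right)} = 5 G - 5 = -5 + 5 G$)
$f{\left(H \right)} = \left(-6 + 5 H\right)^{2}$ ($f{\left(H \right)} = \left(-1 + \left(-5 + 5 H\right)\right)^{2} = \left(-6 + 5 H\right)^{2}$)
$r{\left(-79 \right)} f{\left(8 \right)} = 2 \left(-79\right) \left(-6 + 5 \cdot 8\right)^{2} = - 158 \left(-6 + 40\right)^{2} = - 158 \cdot 34^{2} = \left(-158\right) 1156 = -182648$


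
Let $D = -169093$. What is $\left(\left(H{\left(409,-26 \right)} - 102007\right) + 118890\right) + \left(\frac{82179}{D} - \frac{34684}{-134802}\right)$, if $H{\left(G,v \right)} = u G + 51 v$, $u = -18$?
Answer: $\frac{93396114080162}{11397037293} \approx 8194.8$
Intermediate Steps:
$H{\left(G,v \right)} = - 18 G + 51 v$
$\left(\left(H{\left(409,-26 \right)} - 102007\right) + 118890\right) + \left(\frac{82179}{D} - \frac{34684}{-134802}\right) = \left(\left(\left(\left(-18\right) 409 + 51 \left(-26\right)\right) - 102007\right) + 118890\right) + \left(\frac{82179}{-169093} - \frac{34684}{-134802}\right) = \left(\left(\left(-7362 - 1326\right) - 102007\right) + 118890\right) + \left(82179 \left(- \frac{1}{169093}\right) - - \frac{17342}{67401}\right) = \left(\left(-8688 - 102007\right) + 118890\right) + \left(- \frac{82179}{169093} + \frac{17342}{67401}\right) = \left(-110695 + 118890\right) - \frac{2606535973}{11397037293} = 8195 - \frac{2606535973}{11397037293} = \frac{93396114080162}{11397037293}$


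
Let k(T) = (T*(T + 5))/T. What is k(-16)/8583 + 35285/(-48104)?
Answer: -303380299/412876632 ≈ -0.73480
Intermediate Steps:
k(T) = 5 + T (k(T) = (T*(5 + T))/T = 5 + T)
k(-16)/8583 + 35285/(-48104) = (5 - 16)/8583 + 35285/(-48104) = -11*1/8583 + 35285*(-1/48104) = -11/8583 - 35285/48104 = -303380299/412876632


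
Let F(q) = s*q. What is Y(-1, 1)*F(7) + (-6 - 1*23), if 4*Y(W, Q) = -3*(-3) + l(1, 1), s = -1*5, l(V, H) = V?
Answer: -233/2 ≈ -116.50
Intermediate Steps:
s = -5
Y(W, Q) = 5/2 (Y(W, Q) = (-3*(-3) + 1)/4 = (9 + 1)/4 = (1/4)*10 = 5/2)
F(q) = -5*q
Y(-1, 1)*F(7) + (-6 - 1*23) = 5*(-5*7)/2 + (-6 - 1*23) = (5/2)*(-35) + (-6 - 23) = -175/2 - 29 = -233/2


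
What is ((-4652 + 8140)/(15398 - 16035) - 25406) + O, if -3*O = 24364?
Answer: -64081198/1911 ≈ -33533.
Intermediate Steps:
O = -24364/3 (O = -⅓*24364 = -24364/3 ≈ -8121.3)
((-4652 + 8140)/(15398 - 16035) - 25406) + O = ((-4652 + 8140)/(15398 - 16035) - 25406) - 24364/3 = (3488/(-637) - 25406) - 24364/3 = (3488*(-1/637) - 25406) - 24364/3 = (-3488/637 - 25406) - 24364/3 = -16187110/637 - 24364/3 = -64081198/1911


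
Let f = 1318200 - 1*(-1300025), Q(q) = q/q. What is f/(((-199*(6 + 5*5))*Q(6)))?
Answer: -2618225/6169 ≈ -424.42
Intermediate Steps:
Q(q) = 1
f = 2618225 (f = 1318200 + 1300025 = 2618225)
f/(((-199*(6 + 5*5))*Q(6))) = 2618225/((-199*(6 + 5*5)*1)) = 2618225/((-199*(6 + 25)*1)) = 2618225/((-199*31*1)) = 2618225/((-6169*1)) = 2618225/(-6169) = 2618225*(-1/6169) = -2618225/6169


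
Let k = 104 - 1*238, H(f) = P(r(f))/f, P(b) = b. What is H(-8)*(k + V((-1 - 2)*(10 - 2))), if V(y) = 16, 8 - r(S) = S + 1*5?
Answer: 649/4 ≈ 162.25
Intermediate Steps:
r(S) = 3 - S (r(S) = 8 - (S + 1*5) = 8 - (S + 5) = 8 - (5 + S) = 8 + (-5 - S) = 3 - S)
H(f) = (3 - f)/f
k = -134 (k = 104 - 238 = -134)
H(-8)*(k + V((-1 - 2)*(10 - 2))) = ((3 - 1*(-8))/(-8))*(-134 + 16) = -(3 + 8)/8*(-118) = -1/8*11*(-118) = -11/8*(-118) = 649/4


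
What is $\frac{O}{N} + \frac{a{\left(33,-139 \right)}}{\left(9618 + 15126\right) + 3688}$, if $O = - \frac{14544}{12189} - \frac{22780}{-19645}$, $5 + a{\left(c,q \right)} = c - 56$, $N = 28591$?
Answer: $- \frac{3198707721711}{3244185028848356} \approx -0.00098598$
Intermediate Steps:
$a{\left(c,q \right)} = -61 + c$ ($a{\left(c,q \right)} = -5 + \left(c - 56\right) = -5 + \left(-56 + c\right) = -61 + c$)
$O = - \frac{536764}{15963527}$ ($O = \left(-14544\right) \frac{1}{12189} - - \frac{4556}{3929} = - \frac{4848}{4063} + \frac{4556}{3929} = - \frac{536764}{15963527} \approx -0.033624$)
$\frac{O}{N} + \frac{a{\left(33,-139 \right)}}{\left(9618 + 15126\right) + 3688} = - \frac{536764}{15963527 \cdot 28591} + \frac{-61 + 33}{\left(9618 + 15126\right) + 3688} = \left(- \frac{536764}{15963527}\right) \frac{1}{28591} - \frac{28}{24744 + 3688} = - \frac{536764}{456413200457} - \frac{28}{28432} = - \frac{536764}{456413200457} - \frac{7}{7108} = - \frac{3198707721711}{3244185028848356}$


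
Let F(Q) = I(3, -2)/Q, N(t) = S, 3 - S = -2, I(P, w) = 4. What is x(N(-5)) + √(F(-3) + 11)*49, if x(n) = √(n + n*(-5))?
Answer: 49*√87/3 + 2*I*√5 ≈ 152.35 + 4.4721*I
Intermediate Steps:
S = 5 (S = 3 - 1*(-2) = 3 + 2 = 5)
N(t) = 5
F(Q) = 4/Q
x(n) = 2*√(-n) (x(n) = √(n - 5*n) = √(-4*n) = 2*√(-n))
x(N(-5)) + √(F(-3) + 11)*49 = 2*√(-1*5) + √(4/(-3) + 11)*49 = 2*√(-5) + √(4*(-⅓) + 11)*49 = 2*(I*√5) + √(-4/3 + 11)*49 = 2*I*√5 + √(29/3)*49 = 2*I*√5 + (√87/3)*49 = 2*I*√5 + 49*√87/3 = 49*√87/3 + 2*I*√5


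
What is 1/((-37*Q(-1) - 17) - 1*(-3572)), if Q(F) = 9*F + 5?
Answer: 1/3703 ≈ 0.00027005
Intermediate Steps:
Q(F) = 5 + 9*F
1/((-37*Q(-1) - 17) - 1*(-3572)) = 1/((-37*(5 + 9*(-1)) - 17) - 1*(-3572)) = 1/((-37*(5 - 9) - 17) + 3572) = 1/((-37*(-4) - 17) + 3572) = 1/((148 - 17) + 3572) = 1/(131 + 3572) = 1/3703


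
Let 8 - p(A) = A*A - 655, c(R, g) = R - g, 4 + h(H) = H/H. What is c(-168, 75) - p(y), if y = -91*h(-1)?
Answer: 73623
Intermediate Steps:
h(H) = -3 (h(H) = -4 + H/H = -4 + 1 = -3)
y = 273 (y = -91*(-3) = 273)
p(A) = 663 - A² (p(A) = 8 - (A*A - 655) = 8 - (A² - 655) = 8 - (-655 + A²) = 8 + (655 - A²) = 663 - A²)
c(-168, 75) - p(y) = (-168 - 1*75) - (663 - 1*273²) = (-168 - 75) - (663 - 1*74529) = -243 - (663 - 74529) = -243 - 1*(-73866) = -243 + 73866 = 73623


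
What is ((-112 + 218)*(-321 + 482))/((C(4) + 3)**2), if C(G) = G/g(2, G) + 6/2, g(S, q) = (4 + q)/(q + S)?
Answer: 17066/81 ≈ 210.69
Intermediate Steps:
g(S, q) = (4 + q)/(S + q)
C(G) = 3 + G*(2 + G)/(4 + G) (C(G) = G/(((4 + G)/(2 + G))) + 6/2 = G*((2 + G)/(4 + G)) + 6*(1/2) = G*(2 + G)/(4 + G) + 3 = 3 + G*(2 + G)/(4 + G))
((-112 + 218)*(-321 + 482))/((C(4) + 3)**2) = ((-112 + 218)*(-321 + 482))/(((12 + 4**2 + 5*4)/(4 + 4) + 3)**2) = (106*161)/(((12 + 16 + 20)/8 + 3)**2) = 17066/(((1/8)*48 + 3)**2) = 17066/((6 + 3)**2) = 17066/(9**2) = 17066/81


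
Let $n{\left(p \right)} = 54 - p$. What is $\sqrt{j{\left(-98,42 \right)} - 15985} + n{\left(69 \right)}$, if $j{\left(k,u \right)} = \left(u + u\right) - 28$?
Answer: $-15 + i \sqrt{15929} \approx -15.0 + 126.21 i$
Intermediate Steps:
$j{\left(k,u \right)} = -28 + 2 u$ ($j{\left(k,u \right)} = 2 u - 28 = -28 + 2 u$)
$\sqrt{j{\left(-98,42 \right)} - 15985} + n{\left(69 \right)} = \sqrt{\left(-28 + 2 \cdot 42\right) - 15985} + \left(54 - 69\right) = \sqrt{\left(-28 + 84\right) - 15985} + \left(54 - 69\right) = \sqrt{56 - 15985} - 15 = \sqrt{-15929} - 15 = i \sqrt{15929} - 15 = -15 + i \sqrt{15929}$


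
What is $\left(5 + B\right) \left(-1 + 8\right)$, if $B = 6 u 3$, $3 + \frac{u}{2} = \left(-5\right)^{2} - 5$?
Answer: $4319$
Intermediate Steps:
$u = 34$ ($u = -6 + 2 \left(\left(-5\right)^{2} - 5\right) = -6 + 2 \left(25 - 5\right) = -6 + 2 \cdot 20 = -6 + 40 = 34$)
$B = 612$ ($B = 6 \cdot 34 \cdot 3 = 204 \cdot 3 = 612$)
$\left(5 + B\right) \left(-1 + 8\right) = \left(5 + 612\right) \left(-1 + 8\right) = 617 \cdot 7 = 4319$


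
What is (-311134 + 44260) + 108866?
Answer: -158008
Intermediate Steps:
(-311134 + 44260) + 108866 = -266874 + 108866 = -158008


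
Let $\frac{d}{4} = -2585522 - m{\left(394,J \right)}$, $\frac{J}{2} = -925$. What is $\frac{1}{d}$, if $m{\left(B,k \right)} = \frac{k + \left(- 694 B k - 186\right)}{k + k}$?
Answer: $- \frac{925}{9060576836} \approx -1.0209 \cdot 10^{-7}$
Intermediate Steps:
$J = -1850$ ($J = 2 \left(-925\right) = -1850$)
$m{\left(B,k \right)} = \frac{-186 + k - 694 B k}{2 k}$ ($m{\left(B,k \right)} = \frac{k - \left(186 + 694 B k\right)}{2 k} = \left(k - \left(186 + 694 B k\right)\right) \frac{1}{2 k} = \left(-186 + k - 694 B k\right) \frac{1}{2 k} = \frac{-186 + k - 694 B k}{2 k}$)
$d = - \frac{9060576836}{925}$ ($d = 4 \left(-2585522 - \left(\frac{1}{2} - 136718 - \frac{93}{-1850}\right)\right) = 4 \left(-2585522 - \left(\frac{1}{2} - 136718 - - \frac{93}{1850}\right)\right) = 4 \left(-2585522 - \left(\frac{1}{2} - 136718 + \frac{93}{1850}\right)\right) = 4 \left(-2585522 - - \frac{126463641}{925}\right) = 4 \left(-2585522 + \frac{126463641}{925}\right) = 4 \left(- \frac{2265144209}{925}\right) = - \frac{9060576836}{925} \approx -9.7952 \cdot 10^{6}$)
$\frac{1}{d} = \frac{1}{- \frac{9060576836}{925}} = - \frac{925}{9060576836}$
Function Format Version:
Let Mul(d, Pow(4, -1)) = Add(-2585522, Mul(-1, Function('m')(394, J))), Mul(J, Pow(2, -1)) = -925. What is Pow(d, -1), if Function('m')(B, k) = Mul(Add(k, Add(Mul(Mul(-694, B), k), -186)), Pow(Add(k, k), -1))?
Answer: Rational(-925, 9060576836) ≈ -1.0209e-7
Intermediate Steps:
J = -1850 (J = Mul(2, -925) = -1850)
Function('m')(B, k) = Mul(Rational(1, 2), Pow(k, -1), Add(-186, k, Mul(-694, B, k))) (Function('m')(B, k) = Mul(Add(k, Add(Mul(-694, B, k), -186)), Pow(Mul(2, k), -1)) = Mul(Add(k, Add(-186, Mul(-694, B, k))), Mul(Rational(1, 2), Pow(k, -1))) = Mul(Add(-186, k, Mul(-694, B, k)), Mul(Rational(1, 2), Pow(k, -1))) = Mul(Rational(1, 2), Pow(k, -1), Add(-186, k, Mul(-694, B, k))))
d = Rational(-9060576836, 925) (d = Mul(4, Add(-2585522, Mul(-1, Add(Rational(1, 2), Mul(-347, 394), Mul(-93, Pow(-1850, -1)))))) = Mul(4, Add(-2585522, Mul(-1, Add(Rational(1, 2), -136718, Mul(-93, Rational(-1, 1850)))))) = Mul(4, Add(-2585522, Mul(-1, Add(Rational(1, 2), -136718, Rational(93, 1850))))) = Mul(4, Add(-2585522, Mul(-1, Rational(-126463641, 925)))) = Mul(4, Add(-2585522, Rational(126463641, 925))) = Mul(4, Rational(-2265144209, 925)) = Rational(-9060576836, 925) ≈ -9.7952e+6)
Pow(d, -1) = Pow(Rational(-9060576836, 925), -1) = Rational(-925, 9060576836)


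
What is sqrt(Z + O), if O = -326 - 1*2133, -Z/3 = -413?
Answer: 2*I*sqrt(305) ≈ 34.928*I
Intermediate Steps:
Z = 1239 (Z = -3*(-413) = 1239)
O = -2459 (O = -326 - 2133 = -2459)
sqrt(Z + O) = sqrt(1239 - 2459) = sqrt(-1220) = 2*I*sqrt(305)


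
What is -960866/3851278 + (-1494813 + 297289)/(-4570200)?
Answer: 27581005309/2200138839450 ≈ 0.012536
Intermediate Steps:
-960866/3851278 + (-1494813 + 297289)/(-4570200) = -960866*1/3851278 - 1197524*(-1/4570200) = -480433/1925639 + 299381/1142550 = 27581005309/2200138839450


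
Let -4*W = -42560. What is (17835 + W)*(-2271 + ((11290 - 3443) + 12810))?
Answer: 523541350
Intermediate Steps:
W = 10640 (W = -¼*(-42560) = 10640)
(17835 + W)*(-2271 + ((11290 - 3443) + 12810)) = (17835 + 10640)*(-2271 + ((11290 - 3443) + 12810)) = 28475*(-2271 + (7847 + 12810)) = 28475*(-2271 + 20657) = 28475*18386 = 523541350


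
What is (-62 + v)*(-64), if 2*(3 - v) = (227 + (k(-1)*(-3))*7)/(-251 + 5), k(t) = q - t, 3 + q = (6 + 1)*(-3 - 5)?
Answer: 441328/123 ≈ 3588.0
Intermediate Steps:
q = -59 (q = -3 + (6 + 1)*(-3 - 5) = -3 + 7*(-8) = -3 - 56 = -59)
k(t) = -59 - t
v = 2921/492 (v = 3 - (227 + ((-59 - 1*(-1))*(-3))*7)/(2*(-251 + 5)) = 3 - (227 + ((-59 + 1)*(-3))*7)/(2*(-246)) = 3 - (227 - 58*(-3)*7)*(-1)/(2*246) = 3 - (227 + 174*7)*(-1)/(2*246) = 3 - (227 + 1218)*(-1)/(2*246) = 3 - 1445*(-1)/(2*246) = 3 - ½*(-1445/246) = 3 + 1445/492 = 2921/492 ≈ 5.9370)
(-62 + v)*(-64) = (-62 + 2921/492)*(-64) = -27583/492*(-64) = 441328/123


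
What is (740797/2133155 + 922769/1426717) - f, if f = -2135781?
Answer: 6500057079415372079/3043408502135 ≈ 2.1358e+6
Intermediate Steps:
(740797/2133155 + 922769/1426717) - f = (740797/2133155 + 922769/1426717) - 1*(-2135781) = (740797*(1/2133155) + 922769*(1/1426717)) + 2135781 = (740797/2133155 + 922769/1426717) + 2135781 = 3025316979644/3043408502135 + 2135781 = 6500057079415372079/3043408502135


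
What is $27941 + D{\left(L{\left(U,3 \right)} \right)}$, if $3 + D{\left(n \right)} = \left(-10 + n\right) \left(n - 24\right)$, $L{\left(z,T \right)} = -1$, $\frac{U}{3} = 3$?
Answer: $28213$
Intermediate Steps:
$U = 9$ ($U = 3 \cdot 3 = 9$)
$D{\left(n \right)} = -3 + \left(-24 + n\right) \left(-10 + n\right)$ ($D{\left(n \right)} = -3 + \left(-10 + n\right) \left(n - 24\right) = -3 + \left(-10 + n\right) \left(-24 + n\right) = -3 + \left(-24 + n\right) \left(-10 + n\right)$)
$27941 + D{\left(L{\left(U,3 \right)} \right)} = 27941 + \left(237 + \left(-1\right)^{2} - -34\right) = 27941 + \left(237 + 1 + 34\right) = 27941 + 272 = 28213$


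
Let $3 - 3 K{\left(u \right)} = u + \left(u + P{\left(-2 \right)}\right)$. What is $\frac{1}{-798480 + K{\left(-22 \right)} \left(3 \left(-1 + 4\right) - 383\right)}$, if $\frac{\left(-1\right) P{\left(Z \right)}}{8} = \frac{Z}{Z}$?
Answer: $- \frac{3}{2416010} \approx -1.2417 \cdot 10^{-6}$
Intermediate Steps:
$P{\left(Z \right)} = -8$ ($P{\left(Z \right)} = - 8 \frac{Z}{Z} = \left(-8\right) 1 = -8$)
$K{\left(u \right)} = \frac{11}{3} - \frac{2 u}{3}$ ($K{\left(u \right)} = 1 - \frac{u + \left(u - 8\right)}{3} = 1 - \frac{u + \left(-8 + u\right)}{3} = 1 - \frac{-8 + 2 u}{3} = 1 - \left(- \frac{8}{3} + \frac{2 u}{3}\right) = \frac{11}{3} - \frac{2 u}{3}$)
$\frac{1}{-798480 + K{\left(-22 \right)} \left(3 \left(-1 + 4\right) - 383\right)} = \frac{1}{-798480 + \left(\frac{11}{3} - - \frac{44}{3}\right) \left(3 \left(-1 + 4\right) - 383\right)} = \frac{1}{-798480 + \left(\frac{11}{3} + \frac{44}{3}\right) \left(3 \cdot 3 - 383\right)} = \frac{1}{-798480 + \frac{55 \left(9 - 383\right)}{3}} = \frac{1}{-798480 + \frac{55}{3} \left(-374\right)} = \frac{1}{-798480 - \frac{20570}{3}} = \frac{1}{- \frac{2416010}{3}} = - \frac{3}{2416010}$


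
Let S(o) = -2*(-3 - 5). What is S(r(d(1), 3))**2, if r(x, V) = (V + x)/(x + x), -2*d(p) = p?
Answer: 256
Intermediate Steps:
d(p) = -p/2
r(x, V) = (V + x)/(2*x) (r(x, V) = (V + x)/((2*x)) = (V + x)*(1/(2*x)) = (V + x)/(2*x))
S(o) = 16 (S(o) = -2*(-8) = 16)
S(r(d(1), 3))**2 = 16**2 = 256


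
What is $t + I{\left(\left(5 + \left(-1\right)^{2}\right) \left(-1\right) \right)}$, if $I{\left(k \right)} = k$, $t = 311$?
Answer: $305$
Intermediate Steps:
$t + I{\left(\left(5 + \left(-1\right)^{2}\right) \left(-1\right) \right)} = 311 + \left(5 + \left(-1\right)^{2}\right) \left(-1\right) = 311 + \left(5 + 1\right) \left(-1\right) = 311 + 6 \left(-1\right) = 311 - 6 = 305$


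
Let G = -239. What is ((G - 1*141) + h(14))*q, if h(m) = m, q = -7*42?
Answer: 107604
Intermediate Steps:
q = -294
((G - 1*141) + h(14))*q = ((-239 - 1*141) + 14)*(-294) = ((-239 - 141) + 14)*(-294) = (-380 + 14)*(-294) = -366*(-294) = 107604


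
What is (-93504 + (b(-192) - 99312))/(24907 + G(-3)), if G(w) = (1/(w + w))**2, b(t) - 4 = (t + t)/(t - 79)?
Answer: -1881060048/242992963 ≈ -7.7412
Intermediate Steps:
b(t) = 4 + 2*t/(-79 + t) (b(t) = 4 + (t + t)/(t - 79) = 4 + (2*t)/(-79 + t) = 4 + 2*t/(-79 + t))
G(w) = 1/(4*w**2) (G(w) = (1/(2*w))**2 = 1/(4*w**2))
(-93504 + (b(-192) - 99312))/(24907 + G(-3)) = (-93504 + (2*(-158 + 3*(-192))/(-79 - 192) - 99312))/(24907 + (1/4)/(-3)**2) = (-93504 + (2*(-158 - 576)/(-271) - 99312))/(24907 + (1/4)*(1/9)) = (-93504 + (2*(-1/271)*(-734) - 99312))/(24907 + 1/36) = (-93504 + (1468/271 - 99312))/(896653/36) = (-93504 - 26912084/271)*(36/896653) = -52251668/271*36/896653 = -1881060048/242992963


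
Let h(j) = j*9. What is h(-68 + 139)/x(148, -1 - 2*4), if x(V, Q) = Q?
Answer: -71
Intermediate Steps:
h(j) = 9*j
h(-68 + 139)/x(148, -1 - 2*4) = (9*(-68 + 139))/(-1 - 2*4) = (9*71)/(-1 - 8) = 639/(-9) = 639*(-⅑) = -71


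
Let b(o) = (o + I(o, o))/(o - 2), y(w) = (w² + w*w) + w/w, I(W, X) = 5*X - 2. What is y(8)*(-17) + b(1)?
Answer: -2197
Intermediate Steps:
I(W, X) = -2 + 5*X
y(w) = 1 + 2*w² (y(w) = (w² + w²) + 1 = 2*w² + 1 = 1 + 2*w²)
b(o) = (-2 + 6*o)/(-2 + o) (b(o) = (o + (-2 + 5*o))/(o - 2) = (-2 + 6*o)/(-2 + o))
y(8)*(-17) + b(1) = (1 + 2*8²)*(-17) + 2*(-1 + 3*1)/(-2 + 1) = (1 + 2*64)*(-17) + 2*(-1 + 3)/(-1) = (1 + 128)*(-17) + 2*(-1)*2 = 129*(-17) - 4 = -2193 - 4 = -2197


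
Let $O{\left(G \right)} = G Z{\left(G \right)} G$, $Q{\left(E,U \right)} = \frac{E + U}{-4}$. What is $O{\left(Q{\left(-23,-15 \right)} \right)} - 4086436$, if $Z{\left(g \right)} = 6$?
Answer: $- \frac{8171789}{2} \approx -4.0859 \cdot 10^{6}$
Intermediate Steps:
$Q{\left(E,U \right)} = - \frac{E}{4} - \frac{U}{4}$ ($Q{\left(E,U \right)} = \left(E + U\right) \left(- \frac{1}{4}\right) = - \frac{E}{4} - \frac{U}{4}$)
$O{\left(G \right)} = 6 G^{2}$ ($O{\left(G \right)} = G 6 G = 6 G G = 6 G^{2}$)
$O{\left(Q{\left(-23,-15 \right)} \right)} - 4086436 = 6 \left(\left(- \frac{1}{4}\right) \left(-23\right) - - \frac{15}{4}\right)^{2} - 4086436 = 6 \left(\frac{23}{4} + \frac{15}{4}\right)^{2} - 4086436 = 6 \left(\frac{19}{2}\right)^{2} - 4086436 = 6 \cdot \frac{361}{4} - 4086436 = \frac{1083}{2} - 4086436 = - \frac{8171789}{2}$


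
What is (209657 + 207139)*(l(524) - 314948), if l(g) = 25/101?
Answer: -13258165307508/101 ≈ -1.3127e+11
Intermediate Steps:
l(g) = 25/101 (l(g) = 25*(1/101) = 25/101)
(209657 + 207139)*(l(524) - 314948) = (209657 + 207139)*(25/101 - 314948) = 416796*(-31809723/101) = -13258165307508/101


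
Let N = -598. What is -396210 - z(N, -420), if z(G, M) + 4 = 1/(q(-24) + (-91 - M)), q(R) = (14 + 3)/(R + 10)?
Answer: -1818189348/4589 ≈ -3.9621e+5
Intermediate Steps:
q(R) = 17/(10 + R)
z(G, M) = -4 + 1/(-1291/14 - M) (z(G, M) = -4 + 1/(17/(10 - 24) + (-91 - M)) = -4 + 1/(17/(-14) + (-91 - M)) = -4 + 1/(17*(-1/14) + (-91 - M)) = -4 + 1/(-17/14 + (-91 - M)) = -4 + 1/(-1291/14 - M))
-396210 - z(N, -420) = -396210 - 2*(-2589 - 28*(-420))/(1291 + 14*(-420)) = -396210 - 2*(-2589 + 11760)/(1291 - 5880) = -396210 - 2*9171/(-4589) = -396210 - 2*(-1)*9171/4589 = -396210 - 1*(-18342/4589) = -396210 + 18342/4589 = -1818189348/4589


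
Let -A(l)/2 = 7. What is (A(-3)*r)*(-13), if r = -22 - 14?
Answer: -6552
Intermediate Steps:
r = -36
A(l) = -14 (A(l) = -2*7 = -14)
(A(-3)*r)*(-13) = -14*(-36)*(-13) = 504*(-13) = -6552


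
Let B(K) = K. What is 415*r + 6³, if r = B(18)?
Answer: 7686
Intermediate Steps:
r = 18
415*r + 6³ = 415*18 + 6³ = 7470 + 216 = 7686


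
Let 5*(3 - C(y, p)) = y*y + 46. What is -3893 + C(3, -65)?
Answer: -3901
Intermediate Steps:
C(y, p) = -31/5 - y**2/5 (C(y, p) = 3 - (y*y + 46)/5 = 3 - (y**2 + 46)/5 = 3 - (46 + y**2)/5 = 3 + (-46/5 - y**2/5) = -31/5 - y**2/5)
-3893 + C(3, -65) = -3893 + (-31/5 - 1/5*3**2) = -3893 + (-31/5 - 1/5*9) = -3893 + (-31/5 - 9/5) = -3893 - 8 = -3901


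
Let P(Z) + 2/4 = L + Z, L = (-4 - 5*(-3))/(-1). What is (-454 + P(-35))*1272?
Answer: -636636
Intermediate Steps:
L = -11 (L = (-4 + 15)*(-1) = 11*(-1) = -11)
P(Z) = -23/2 + Z (P(Z) = -½ + (-11 + Z) = -23/2 + Z)
(-454 + P(-35))*1272 = (-454 + (-23/2 - 35))*1272 = (-454 - 93/2)*1272 = -1001/2*1272 = -636636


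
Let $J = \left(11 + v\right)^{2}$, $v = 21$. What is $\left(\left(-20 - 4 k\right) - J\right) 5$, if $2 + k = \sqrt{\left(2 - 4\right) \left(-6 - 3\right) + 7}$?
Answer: $-5280$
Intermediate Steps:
$k = 3$ ($k = -2 + \sqrt{\left(2 - 4\right) \left(-6 - 3\right) + 7} = -2 + \sqrt{\left(-2\right) \left(-9\right) + 7} = -2 + \sqrt{18 + 7} = -2 + \sqrt{25} = -2 + 5 = 3$)
$J = 1024$ ($J = \left(11 + 21\right)^{2} = 32^{2} = 1024$)
$\left(\left(-20 - 4 k\right) - J\right) 5 = \left(\left(-20 - 12\right) - 1024\right) 5 = \left(-32 - 1024\right) 5 = \left(-1056\right) 5 = -5280$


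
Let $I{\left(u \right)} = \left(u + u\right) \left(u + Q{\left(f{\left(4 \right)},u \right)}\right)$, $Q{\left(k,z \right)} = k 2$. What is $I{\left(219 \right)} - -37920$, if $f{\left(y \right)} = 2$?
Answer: $135594$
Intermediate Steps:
$Q{\left(k,z \right)} = 2 k$
$I{\left(u \right)} = 2 u \left(4 + u\right)$ ($I{\left(u \right)} = \left(u + u\right) \left(u + 2 \cdot 2\right) = 2 u \left(u + 4\right) = 2 u \left(4 + u\right)$)
$I{\left(219 \right)} - -37920 = 2 \cdot 219 \left(4 + 219\right) - -37920 = 2 \cdot 219 \cdot 223 + 37920 = 97674 + 37920 = 135594$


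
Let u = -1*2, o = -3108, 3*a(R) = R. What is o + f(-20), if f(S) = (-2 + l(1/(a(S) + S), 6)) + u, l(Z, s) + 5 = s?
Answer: -3111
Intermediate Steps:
a(R) = R/3
u = -2
l(Z, s) = -5 + s
f(S) = -3 (f(S) = (-2 + (-5 + 6)) - 2 = (-2 + 1) - 2 = -1 - 2 = -3)
o + f(-20) = -3108 - 3 = -3111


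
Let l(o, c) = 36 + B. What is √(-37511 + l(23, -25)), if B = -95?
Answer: 17*I*√130 ≈ 193.83*I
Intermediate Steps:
l(o, c) = -59 (l(o, c) = 36 - 95 = -59)
√(-37511 + l(23, -25)) = √(-37511 - 59) = √(-37570) = 17*I*√130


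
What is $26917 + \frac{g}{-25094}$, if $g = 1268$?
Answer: $\frac{337726965}{12547} \approx 26917.0$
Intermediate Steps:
$26917 + \frac{g}{-25094} = 26917 + \frac{1268}{-25094} = 26917 + 1268 \left(- \frac{1}{25094}\right) = 26917 - \frac{634}{12547} = \frac{337726965}{12547}$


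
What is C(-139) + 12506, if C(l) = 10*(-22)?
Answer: 12286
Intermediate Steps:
C(l) = -220
C(-139) + 12506 = -220 + 12506 = 12286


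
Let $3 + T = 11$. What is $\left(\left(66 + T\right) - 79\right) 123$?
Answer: $-615$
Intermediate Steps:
$T = 8$ ($T = -3 + 11 = 8$)
$\left(\left(66 + T\right) - 79\right) 123 = \left(\left(66 + 8\right) - 79\right) 123 = \left(74 - 79\right) 123 = \left(-5\right) 123 = -615$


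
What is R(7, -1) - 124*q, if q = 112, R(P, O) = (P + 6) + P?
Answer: -13868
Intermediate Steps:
R(P, O) = 6 + 2*P (R(P, O) = (6 + P) + P = 6 + 2*P)
R(7, -1) - 124*q = (6 + 2*7) - 124*112 = (6 + 14) - 13888 = 20 - 13888 = -13868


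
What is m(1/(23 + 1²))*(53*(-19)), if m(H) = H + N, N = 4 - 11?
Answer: 168169/24 ≈ 7007.0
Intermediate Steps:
N = -7
m(H) = -7 + H (m(H) = H - 7 = -7 + H)
m(1/(23 + 1²))*(53*(-19)) = (-7 + 1/(23 + 1²))*(53*(-19)) = (-7 + 1/(23 + 1))*(-1007) = (-7 + 1/24)*(-1007) = -167/24*(-1007) = 168169/24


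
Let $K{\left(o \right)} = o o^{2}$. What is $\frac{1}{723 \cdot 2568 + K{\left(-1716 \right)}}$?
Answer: $- \frac{1}{5051173032} \approx -1.9797 \cdot 10^{-10}$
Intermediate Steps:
$K{\left(o \right)} = o^{3}$
$\frac{1}{723 \cdot 2568 + K{\left(-1716 \right)}} = \frac{1}{723 \cdot 2568 + \left(-1716\right)^{3}} = \frac{1}{1856664 - 5053029696} = \frac{1}{-5051173032} = - \frac{1}{5051173032}$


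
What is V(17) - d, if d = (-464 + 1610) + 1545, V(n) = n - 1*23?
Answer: -2697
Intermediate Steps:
V(n) = -23 + n (V(n) = n - 23 = -23 + n)
d = 2691 (d = 1146 + 1545 = 2691)
V(17) - d = (-23 + 17) - 1*2691 = -6 - 2691 = -2697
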